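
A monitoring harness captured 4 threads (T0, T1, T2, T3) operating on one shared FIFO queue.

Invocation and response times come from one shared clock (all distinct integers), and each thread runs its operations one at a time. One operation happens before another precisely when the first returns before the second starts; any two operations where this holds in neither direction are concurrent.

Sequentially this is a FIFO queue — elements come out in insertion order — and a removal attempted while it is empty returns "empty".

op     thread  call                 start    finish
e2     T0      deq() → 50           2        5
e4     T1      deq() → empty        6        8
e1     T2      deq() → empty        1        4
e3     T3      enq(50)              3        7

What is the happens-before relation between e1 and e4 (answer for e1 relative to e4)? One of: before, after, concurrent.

before

e1 spans [1,4], e4 spans [6,8]
resp(e1)=4 < inv(e4)=6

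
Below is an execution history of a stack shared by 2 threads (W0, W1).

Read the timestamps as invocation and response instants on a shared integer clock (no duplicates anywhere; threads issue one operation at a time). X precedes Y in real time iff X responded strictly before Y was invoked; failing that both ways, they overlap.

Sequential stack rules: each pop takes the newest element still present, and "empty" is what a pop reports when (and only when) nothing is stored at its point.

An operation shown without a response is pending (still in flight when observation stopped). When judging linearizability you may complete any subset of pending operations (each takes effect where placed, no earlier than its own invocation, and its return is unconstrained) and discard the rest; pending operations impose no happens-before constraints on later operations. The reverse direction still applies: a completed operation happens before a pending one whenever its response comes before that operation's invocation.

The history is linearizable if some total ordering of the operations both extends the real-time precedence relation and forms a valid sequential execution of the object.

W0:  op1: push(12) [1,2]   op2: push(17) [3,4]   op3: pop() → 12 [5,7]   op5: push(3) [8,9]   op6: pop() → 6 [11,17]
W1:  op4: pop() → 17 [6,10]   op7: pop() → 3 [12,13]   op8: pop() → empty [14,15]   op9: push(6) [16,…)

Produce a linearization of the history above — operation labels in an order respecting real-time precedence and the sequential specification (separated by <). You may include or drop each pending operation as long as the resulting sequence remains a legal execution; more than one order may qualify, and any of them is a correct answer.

after step 1 (op1 push(12)): stack <12>
after step 2 (op2 push(17)): stack <12,17>
after step 3 (op4 pop() → 17): stack <12>
after step 4 (op3 pop() → 12): stack <>
after step 5 (op5 push(3)): stack <3>
after step 6 (op7 pop() → 3): stack <>
after step 7 (op8 pop() → empty): stack <>
after step 8 (op9 push(6) (pending, included)): stack <6>
after step 9 (op6 pop() → 6): stack <>

op1 < op2 < op4 < op3 < op5 < op7 < op8 < op9 < op6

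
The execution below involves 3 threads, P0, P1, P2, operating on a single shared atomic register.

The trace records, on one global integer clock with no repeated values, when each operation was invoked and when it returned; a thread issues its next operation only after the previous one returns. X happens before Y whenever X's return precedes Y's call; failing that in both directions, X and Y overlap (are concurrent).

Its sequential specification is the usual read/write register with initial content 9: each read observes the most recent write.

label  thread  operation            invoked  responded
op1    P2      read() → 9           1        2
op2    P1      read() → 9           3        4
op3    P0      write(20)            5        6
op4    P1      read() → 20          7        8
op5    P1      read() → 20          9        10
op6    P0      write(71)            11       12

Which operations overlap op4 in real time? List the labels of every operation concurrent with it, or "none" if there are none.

op4 spans [7,8]: anything still running between times 7 and 8 counts as concurrent
op1 [1,2]: before
op2 [3,4]: before
op3 [5,6]: before
op5 [9,10]: after
op6 [11,12]: after

none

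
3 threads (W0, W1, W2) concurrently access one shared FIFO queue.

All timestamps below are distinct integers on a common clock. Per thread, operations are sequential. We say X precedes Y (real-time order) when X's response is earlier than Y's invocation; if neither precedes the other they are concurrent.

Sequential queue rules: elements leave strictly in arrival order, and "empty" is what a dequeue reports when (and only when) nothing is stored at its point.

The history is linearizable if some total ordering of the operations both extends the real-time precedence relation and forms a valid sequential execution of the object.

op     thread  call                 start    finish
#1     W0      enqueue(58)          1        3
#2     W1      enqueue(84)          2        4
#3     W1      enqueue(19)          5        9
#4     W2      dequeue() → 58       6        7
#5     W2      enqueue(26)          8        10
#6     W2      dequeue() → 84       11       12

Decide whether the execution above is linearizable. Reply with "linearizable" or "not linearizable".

a witness: #1, #2, #3, #4, #5, #6
step 1: #1 enqueue(58) — queue <58>
step 2: #2 enqueue(84) — queue <58,84>
step 3: #3 enqueue(19) — queue <58,84,19>
step 4: #4 dequeue() → 58 — queue <84,19>
step 5: #5 enqueue(26) — queue <84,19,26>
step 6: #6 dequeue() → 84 — queue <19,26>

linearizable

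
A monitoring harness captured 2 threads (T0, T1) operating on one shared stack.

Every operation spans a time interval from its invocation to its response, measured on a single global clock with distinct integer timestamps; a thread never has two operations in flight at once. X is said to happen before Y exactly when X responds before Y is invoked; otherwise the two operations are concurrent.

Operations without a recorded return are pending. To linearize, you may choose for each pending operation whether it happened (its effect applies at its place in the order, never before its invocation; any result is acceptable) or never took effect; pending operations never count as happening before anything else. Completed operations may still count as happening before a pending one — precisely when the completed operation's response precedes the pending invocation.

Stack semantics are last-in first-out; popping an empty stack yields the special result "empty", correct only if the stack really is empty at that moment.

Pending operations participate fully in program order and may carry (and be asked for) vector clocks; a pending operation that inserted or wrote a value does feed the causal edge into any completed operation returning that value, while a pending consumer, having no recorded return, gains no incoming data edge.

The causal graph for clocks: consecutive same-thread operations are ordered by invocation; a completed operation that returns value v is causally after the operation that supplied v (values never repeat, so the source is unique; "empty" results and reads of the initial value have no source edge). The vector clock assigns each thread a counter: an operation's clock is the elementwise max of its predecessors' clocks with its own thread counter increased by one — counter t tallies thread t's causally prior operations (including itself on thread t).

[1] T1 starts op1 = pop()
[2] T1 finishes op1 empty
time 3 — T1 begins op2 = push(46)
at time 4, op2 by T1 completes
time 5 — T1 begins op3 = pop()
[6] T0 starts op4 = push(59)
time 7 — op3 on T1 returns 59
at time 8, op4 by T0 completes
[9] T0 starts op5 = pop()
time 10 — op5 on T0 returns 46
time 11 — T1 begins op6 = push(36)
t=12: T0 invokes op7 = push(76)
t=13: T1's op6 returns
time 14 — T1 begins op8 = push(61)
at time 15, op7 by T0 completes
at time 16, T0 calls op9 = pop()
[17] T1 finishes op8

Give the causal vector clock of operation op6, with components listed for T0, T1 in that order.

root op op1, invoked 1: fresh clock plus T1's own tick → (0, 1)
root op op4, invoked 6: fresh clock plus T0's own tick → (1, 0)
VC(op2, invoked at 3): max of VC(op1)=(0, 1), then +1 on thread T1 → (0, 2)
VC(op3, invoked at 5): max of VC(op2)=(0, 2), VC(op4)=(1, 0), then +1 on thread T1 → (1, 3)
VC(op5, invoked at 9): max of VC(op2)=(0, 2), VC(op4)=(1, 0), then +1 on thread T0 → (2, 2)
VC(op6, invoked at 11): max of VC(op3)=(1, 3), then +1 on thread T1 → (1, 4)
VC(op7, invoked at 12): max of VC(op5)=(2, 2), then +1 on thread T0 → (3, 2)
VC(op8, invoked at 14): max of VC(op6)=(1, 4), then +1 on thread T1 → (1, 5)
VC(op9, invoked at 16): max of VC(op7)=(3, 2), then +1 on thread T0 → (4, 2)
target: VC(op6) = (1, 4)

(1, 4)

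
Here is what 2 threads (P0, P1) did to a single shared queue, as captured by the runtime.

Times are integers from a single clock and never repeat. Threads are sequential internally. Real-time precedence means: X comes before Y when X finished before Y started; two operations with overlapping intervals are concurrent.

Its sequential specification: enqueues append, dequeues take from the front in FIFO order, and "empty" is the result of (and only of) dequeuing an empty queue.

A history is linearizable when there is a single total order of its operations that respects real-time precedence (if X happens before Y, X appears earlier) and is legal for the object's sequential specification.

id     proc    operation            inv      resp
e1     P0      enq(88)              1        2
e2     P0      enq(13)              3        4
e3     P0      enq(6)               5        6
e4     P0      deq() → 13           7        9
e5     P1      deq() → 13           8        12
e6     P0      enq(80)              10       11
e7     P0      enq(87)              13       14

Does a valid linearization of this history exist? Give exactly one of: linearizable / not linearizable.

the violation lands at event 12, e5's response at time 12: events 1..11 linearize, events 1..12 do not
checked exhaustively: 3 real-time-consistent orders of 6 completed operations, zero legal queue replays
one such order, e1, e2, e3, e4, e5, e6, breaks at step 4 where e4 deq() → 13 is illegal
one such order, e1, e2, e3, e4, e6, e5, breaks at step 4 where e4 deq() → 13 is illegal

not linearizable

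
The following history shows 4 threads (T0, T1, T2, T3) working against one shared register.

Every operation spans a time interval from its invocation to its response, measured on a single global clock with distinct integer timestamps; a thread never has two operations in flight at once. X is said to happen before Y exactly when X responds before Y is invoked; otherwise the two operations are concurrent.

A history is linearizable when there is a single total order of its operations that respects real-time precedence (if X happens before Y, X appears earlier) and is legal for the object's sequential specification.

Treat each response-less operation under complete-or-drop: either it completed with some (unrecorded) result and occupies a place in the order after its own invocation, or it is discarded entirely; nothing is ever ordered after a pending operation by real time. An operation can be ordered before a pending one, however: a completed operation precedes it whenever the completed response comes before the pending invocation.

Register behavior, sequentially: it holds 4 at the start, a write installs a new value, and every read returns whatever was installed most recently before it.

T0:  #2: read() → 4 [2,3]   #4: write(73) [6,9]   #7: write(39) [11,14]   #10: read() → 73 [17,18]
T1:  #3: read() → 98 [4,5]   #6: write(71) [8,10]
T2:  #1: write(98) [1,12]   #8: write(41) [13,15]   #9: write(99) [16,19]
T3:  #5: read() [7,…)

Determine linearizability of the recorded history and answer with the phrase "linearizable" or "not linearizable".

already the first 18 events (up to #10's response at time 18) admit no linearization; the first 17 still do
real-time-consistent orders of the 8 completed operations: 22 — all fail the register replay
include/drop combinations of the 2 pending operations (#5, #9) were all tried; none helps
for example #1, #2, #3, #4, #6, #7, #8, #10 (pending dropped) fails at step 2: #2 read() → 4 is not legal there
for example #1, #2, #3, #4, #6, #8, #7, #10 (pending dropped) fails at step 2: #2 read() → 4 is not legal there

not linearizable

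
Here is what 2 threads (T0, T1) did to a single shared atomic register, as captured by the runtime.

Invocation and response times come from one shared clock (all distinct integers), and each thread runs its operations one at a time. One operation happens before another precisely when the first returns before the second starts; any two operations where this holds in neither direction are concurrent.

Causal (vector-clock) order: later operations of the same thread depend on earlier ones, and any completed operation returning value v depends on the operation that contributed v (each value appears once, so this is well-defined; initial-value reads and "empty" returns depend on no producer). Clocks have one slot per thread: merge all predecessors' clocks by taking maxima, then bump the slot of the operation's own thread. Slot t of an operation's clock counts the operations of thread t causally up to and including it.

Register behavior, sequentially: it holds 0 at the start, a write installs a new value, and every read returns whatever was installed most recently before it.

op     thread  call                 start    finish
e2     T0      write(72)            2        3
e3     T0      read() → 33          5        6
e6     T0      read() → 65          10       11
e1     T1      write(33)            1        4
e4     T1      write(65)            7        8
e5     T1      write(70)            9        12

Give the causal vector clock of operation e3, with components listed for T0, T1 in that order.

(2, 1)

VC(e1, invoked at 1): no causal predecessors; +1 on T1 → (0, 1)
VC(e2, invoked at 2): no causal predecessors; +1 on T0 → (1, 0)
e4 (invocation 7): componentwise max over VC(e1)=(0, 1), +1 at T1, giving (0, 2)
e5 (invocation 9): componentwise max over VC(e4)=(0, 2), +1 at T1, giving (0, 3)
e3 (invocation 5): componentwise max over VC(e1)=(0, 1), VC(e2)=(1, 0), +1 at T0, giving (2, 1)
e6 (invocation 10): componentwise max over VC(e3)=(2, 1), VC(e4)=(0, 2), +1 at T0, giving (3, 2)
target: VC(e3) = (2, 1)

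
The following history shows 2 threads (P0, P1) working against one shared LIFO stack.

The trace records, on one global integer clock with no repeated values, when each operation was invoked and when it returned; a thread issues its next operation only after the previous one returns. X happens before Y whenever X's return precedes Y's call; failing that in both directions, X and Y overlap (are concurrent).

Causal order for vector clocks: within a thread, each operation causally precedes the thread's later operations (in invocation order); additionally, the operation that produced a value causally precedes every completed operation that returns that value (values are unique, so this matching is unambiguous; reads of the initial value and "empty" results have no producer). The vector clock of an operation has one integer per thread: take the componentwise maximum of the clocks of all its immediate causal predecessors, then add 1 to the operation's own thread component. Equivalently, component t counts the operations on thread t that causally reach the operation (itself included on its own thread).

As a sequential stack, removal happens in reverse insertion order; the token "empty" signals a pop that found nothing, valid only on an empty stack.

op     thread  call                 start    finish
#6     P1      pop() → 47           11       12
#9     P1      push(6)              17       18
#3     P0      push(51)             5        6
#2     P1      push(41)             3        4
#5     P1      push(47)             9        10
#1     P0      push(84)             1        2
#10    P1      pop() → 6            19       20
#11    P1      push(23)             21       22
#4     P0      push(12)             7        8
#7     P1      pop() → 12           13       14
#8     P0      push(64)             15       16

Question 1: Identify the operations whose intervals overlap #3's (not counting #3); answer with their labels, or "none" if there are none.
Answer: none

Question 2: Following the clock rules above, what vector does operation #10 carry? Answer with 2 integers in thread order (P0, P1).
Answer: (3, 6)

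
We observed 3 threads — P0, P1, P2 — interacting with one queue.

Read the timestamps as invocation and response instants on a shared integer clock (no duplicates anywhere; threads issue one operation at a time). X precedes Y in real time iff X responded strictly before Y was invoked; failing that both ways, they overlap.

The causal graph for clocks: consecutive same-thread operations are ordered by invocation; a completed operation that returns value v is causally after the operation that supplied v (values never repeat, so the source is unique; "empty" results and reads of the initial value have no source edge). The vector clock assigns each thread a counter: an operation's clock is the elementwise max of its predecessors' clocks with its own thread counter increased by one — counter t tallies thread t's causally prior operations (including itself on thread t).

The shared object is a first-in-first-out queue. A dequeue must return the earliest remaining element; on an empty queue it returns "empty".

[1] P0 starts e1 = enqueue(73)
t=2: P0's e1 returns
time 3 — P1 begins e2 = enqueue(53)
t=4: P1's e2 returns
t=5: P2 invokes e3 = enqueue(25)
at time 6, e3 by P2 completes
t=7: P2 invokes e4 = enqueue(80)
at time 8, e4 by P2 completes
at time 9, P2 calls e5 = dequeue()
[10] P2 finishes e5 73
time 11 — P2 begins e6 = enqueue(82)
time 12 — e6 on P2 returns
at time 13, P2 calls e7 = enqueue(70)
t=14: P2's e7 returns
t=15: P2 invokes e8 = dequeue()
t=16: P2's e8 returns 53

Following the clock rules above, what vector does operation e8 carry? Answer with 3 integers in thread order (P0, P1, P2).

root op e3, invoked 5: fresh clock plus P2's own tick → (0, 0, 1)
root op e2, invoked 3: fresh clock plus P1's own tick → (0, 1, 0)
root op e1, invoked 1: fresh clock plus P0's own tick → (1, 0, 0)
invoked at 7, e4 merges VC(e3)=(0, 0, 1) and bumps P2's slot → (0, 0, 2)
invoked at 9, e5 merges VC(e1)=(1, 0, 0), VC(e4)=(0, 0, 2) and bumps P2's slot → (1, 0, 3)
invoked at 11, e6 merges VC(e5)=(1, 0, 3) and bumps P2's slot → (1, 0, 4)
invoked at 13, e7 merges VC(e6)=(1, 0, 4) and bumps P2's slot → (1, 0, 5)
invoked at 15, e8 merges VC(e2)=(0, 1, 0), VC(e7)=(1, 0, 5) and bumps P2's slot → (1, 1, 6)
target: VC(e8) = (1, 1, 6)

(1, 1, 6)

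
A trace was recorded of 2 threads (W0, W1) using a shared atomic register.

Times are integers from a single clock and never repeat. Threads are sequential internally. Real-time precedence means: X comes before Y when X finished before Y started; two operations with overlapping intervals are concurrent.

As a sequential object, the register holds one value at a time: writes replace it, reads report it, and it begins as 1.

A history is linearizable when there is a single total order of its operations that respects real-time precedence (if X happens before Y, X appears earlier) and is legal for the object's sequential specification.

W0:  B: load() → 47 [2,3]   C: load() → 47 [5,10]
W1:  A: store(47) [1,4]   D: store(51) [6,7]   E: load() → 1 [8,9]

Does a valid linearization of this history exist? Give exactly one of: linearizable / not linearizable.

already the first 9 events (up to E's response at time 9) admit no linearization; the first 8 still do
the 4 completed operations admit 2 real-time orders; each fails the atomic register replay
include/drop combinations of the 1 pending operation (C) were all tried; none helps
sample order A, B, D, E (pending dropped) stalls at step 4 — E load() → 1 has no legal effect
sample order B, A, D, E (pending dropped) stalls at step 1 — B load() → 47 has no legal effect

not linearizable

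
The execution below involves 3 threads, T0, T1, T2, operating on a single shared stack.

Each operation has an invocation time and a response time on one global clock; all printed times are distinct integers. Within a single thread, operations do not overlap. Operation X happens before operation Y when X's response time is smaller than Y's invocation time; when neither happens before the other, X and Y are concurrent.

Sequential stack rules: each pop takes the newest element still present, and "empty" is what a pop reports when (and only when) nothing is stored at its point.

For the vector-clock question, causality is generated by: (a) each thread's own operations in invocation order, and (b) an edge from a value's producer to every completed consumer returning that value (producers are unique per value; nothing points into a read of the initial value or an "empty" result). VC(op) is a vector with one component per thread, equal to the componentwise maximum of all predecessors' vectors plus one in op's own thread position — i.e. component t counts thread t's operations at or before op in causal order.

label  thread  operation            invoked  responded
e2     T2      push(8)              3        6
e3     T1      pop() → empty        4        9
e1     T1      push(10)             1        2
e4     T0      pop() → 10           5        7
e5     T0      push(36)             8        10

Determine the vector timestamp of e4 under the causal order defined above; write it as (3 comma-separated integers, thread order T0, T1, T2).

invoked at 3, e2 has no predecessors; its own T2 bump gives (0, 0, 1)
invoked at 1, e1 has no predecessors; its own T1 bump gives (0, 1, 0)
VC(e3, invoked at 4): max of VC(e1)=(0, 1, 0), then +1 on thread T1 → (0, 2, 0)
VC(e4, invoked at 5): max of VC(e1)=(0, 1, 0), then +1 on thread T0 → (1, 1, 0)
VC(e5, invoked at 8): max of VC(e4)=(1, 1, 0), then +1 on thread T0 → (2, 1, 0)
target: VC(e4) = (1, 1, 0)

(1, 1, 0)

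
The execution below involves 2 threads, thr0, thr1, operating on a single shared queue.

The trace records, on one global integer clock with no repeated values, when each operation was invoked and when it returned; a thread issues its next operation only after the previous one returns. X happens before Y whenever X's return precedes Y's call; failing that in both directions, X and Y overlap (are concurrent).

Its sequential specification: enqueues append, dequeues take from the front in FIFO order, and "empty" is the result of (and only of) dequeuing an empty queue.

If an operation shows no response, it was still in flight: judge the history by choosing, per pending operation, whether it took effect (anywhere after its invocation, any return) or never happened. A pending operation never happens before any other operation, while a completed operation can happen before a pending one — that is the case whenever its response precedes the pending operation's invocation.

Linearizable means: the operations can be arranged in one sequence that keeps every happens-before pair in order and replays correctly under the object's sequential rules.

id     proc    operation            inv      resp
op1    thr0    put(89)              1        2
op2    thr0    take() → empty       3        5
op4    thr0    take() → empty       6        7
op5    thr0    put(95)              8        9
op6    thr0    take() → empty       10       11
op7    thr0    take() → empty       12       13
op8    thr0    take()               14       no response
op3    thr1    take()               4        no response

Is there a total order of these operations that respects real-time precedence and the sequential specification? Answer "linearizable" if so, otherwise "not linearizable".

prefix check: 1..10 passes, 1..11 fails once op6's time-11 response joins
one real-time candidate order over the 5 completed operations — the queue replay rejects it
including or dropping the 1 pending operation (op3) in any combination fails
take op1, op2, op4, op5, op6 (pending dropped): step 2 already fails, because op2 take() → empty cannot occur there

not linearizable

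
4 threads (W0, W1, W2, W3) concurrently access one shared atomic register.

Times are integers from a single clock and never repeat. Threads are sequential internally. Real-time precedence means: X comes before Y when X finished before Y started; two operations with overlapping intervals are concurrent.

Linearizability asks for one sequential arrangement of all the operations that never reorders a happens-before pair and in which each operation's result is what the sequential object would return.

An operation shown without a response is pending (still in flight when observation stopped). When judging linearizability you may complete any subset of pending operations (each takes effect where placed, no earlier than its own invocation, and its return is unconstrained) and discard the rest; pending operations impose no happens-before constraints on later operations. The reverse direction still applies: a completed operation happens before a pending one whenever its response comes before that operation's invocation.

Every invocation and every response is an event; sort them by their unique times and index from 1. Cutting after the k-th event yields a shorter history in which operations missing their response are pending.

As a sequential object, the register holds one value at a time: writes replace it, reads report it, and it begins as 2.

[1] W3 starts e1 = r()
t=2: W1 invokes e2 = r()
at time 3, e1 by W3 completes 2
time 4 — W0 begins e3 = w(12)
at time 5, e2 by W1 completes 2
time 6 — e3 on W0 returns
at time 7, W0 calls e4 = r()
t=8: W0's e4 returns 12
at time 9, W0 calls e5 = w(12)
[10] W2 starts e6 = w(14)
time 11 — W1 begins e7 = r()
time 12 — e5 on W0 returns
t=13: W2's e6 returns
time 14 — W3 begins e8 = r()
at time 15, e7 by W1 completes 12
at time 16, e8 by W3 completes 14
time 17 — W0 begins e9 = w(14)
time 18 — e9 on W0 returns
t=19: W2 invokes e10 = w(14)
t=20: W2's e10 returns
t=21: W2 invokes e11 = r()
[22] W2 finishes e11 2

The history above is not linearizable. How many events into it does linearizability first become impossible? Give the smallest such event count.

22

events 1..21 are linearizable; a witness order is e1, e2, e3, e4, e5, e7, e6, e8, e9, e10:
1. e1 r() → 2, leaving value 2
2. e2 r() → 2, leaving value 2
3. e3 w(12), leaving value 12
4. e4 r() → 12, leaving value 12
5. e5 w(12), leaving value 12
6. e7 r() → 12, leaving value 12
7. e6 w(14), leaving value 14
8. e8 r() → 14, leaving value 14
9. e9 w(14), leaving value 14
10. e10 w(14), leaving value 14
include event 22 — e11 responding at 22 — and every candidate order breaks
one such order, e1, e2, e3, e4, e5, e6, e7, e8, e9, e10, e11, breaks at step 7 where e7 r() → 12 is illegal
one such order, e1, e2, e3, e4, e5, e6, e8, e7, e9, e10, e11, breaks at step 8 where e7 r() → 12 is illegal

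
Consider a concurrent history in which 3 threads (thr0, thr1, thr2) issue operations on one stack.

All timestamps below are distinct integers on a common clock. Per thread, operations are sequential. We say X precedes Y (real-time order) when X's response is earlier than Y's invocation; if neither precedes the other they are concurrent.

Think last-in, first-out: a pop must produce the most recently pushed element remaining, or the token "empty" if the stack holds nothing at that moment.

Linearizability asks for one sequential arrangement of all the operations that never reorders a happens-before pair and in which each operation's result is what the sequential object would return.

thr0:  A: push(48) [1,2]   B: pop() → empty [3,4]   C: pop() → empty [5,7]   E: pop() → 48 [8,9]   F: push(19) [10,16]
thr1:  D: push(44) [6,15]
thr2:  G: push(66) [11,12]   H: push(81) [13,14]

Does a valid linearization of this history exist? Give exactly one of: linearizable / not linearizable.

events 1..3 are fine; event 4 — the response of B at time 4 — makes the prefix non-linearizable
a single order respects real time; the 2 completed stack operations fail replay along it
one such order, A, B, breaks at step 2 where B pop() → empty is illegal

not linearizable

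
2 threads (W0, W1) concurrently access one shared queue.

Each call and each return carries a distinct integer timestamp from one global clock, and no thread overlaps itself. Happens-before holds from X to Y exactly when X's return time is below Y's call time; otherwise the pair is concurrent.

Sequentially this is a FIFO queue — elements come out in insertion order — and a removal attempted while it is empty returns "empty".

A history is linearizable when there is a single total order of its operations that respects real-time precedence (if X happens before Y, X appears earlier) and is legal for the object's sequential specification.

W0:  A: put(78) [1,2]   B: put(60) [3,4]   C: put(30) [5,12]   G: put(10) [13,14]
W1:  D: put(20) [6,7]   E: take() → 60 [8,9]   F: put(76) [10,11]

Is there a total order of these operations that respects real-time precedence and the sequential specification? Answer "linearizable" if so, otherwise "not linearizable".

already the first 9 events (up to E's response at time 9) admit no linearization; the first 8 still do
exhaustive check: the 4 completed queue ops admit one real-time order; illegal
completion choices over the 1 pending operation (C) were checked; none helps
one such order, A, B, D, E (pending dropped), breaks at step 4 where E take() → 60 is illegal

not linearizable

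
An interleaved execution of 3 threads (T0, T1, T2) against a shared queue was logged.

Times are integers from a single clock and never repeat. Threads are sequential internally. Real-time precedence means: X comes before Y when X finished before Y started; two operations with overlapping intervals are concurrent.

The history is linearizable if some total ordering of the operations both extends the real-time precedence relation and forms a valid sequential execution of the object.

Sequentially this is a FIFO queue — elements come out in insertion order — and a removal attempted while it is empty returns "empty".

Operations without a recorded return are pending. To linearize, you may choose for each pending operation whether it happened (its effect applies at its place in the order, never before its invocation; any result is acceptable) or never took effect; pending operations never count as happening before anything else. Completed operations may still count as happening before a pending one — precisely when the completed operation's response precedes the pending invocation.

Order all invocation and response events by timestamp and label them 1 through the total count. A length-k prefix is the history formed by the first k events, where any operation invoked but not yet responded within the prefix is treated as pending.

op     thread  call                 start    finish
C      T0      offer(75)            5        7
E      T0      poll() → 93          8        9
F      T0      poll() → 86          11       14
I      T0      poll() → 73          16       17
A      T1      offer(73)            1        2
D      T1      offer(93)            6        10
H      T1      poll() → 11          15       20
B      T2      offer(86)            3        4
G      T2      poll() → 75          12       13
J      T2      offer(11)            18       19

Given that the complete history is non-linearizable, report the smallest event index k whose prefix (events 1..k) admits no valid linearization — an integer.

9

one valid order for events 1..8 is A, B, C:
1. A offer(73), leaving queue <73>
2. B offer(86), leaving queue <73,86>
3. C offer(75), leaving queue <73,86,75>
at event 9 (E's time-9 response) nothing linearizes any more
no escape via the 1 pending operation (D): every completion choice fails
one such order, A, B, C, E (pending dropped), breaks at step 4 where E poll() → 93 is illegal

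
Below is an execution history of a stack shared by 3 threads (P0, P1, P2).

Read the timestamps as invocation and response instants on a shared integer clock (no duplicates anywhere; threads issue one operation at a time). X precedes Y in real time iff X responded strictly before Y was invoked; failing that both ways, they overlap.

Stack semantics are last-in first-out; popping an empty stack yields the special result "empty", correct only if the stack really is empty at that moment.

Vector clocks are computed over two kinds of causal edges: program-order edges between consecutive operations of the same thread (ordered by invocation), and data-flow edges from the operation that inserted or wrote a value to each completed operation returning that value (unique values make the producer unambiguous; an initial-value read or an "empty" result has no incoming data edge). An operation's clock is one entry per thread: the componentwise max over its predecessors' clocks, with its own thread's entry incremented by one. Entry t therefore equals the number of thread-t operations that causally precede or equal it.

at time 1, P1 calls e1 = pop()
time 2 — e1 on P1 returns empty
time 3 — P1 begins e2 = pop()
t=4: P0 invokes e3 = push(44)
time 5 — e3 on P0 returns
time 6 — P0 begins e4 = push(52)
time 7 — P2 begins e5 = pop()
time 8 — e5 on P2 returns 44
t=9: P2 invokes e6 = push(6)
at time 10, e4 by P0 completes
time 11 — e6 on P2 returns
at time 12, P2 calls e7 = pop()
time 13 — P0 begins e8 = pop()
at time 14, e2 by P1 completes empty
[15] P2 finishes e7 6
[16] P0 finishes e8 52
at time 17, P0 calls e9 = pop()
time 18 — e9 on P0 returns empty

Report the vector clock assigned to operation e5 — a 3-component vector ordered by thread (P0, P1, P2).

e1, invoked 1, has no incoming edges; only P1's bump applies → (0, 1, 0)
e3, invoked 4, has no incoming edges; only P0's bump applies → (1, 0, 0)
e2, invoked 3, takes VC(e1)=(0, 1, 0) under max, adds 1 for P1 → (0, 2, 0)
e5, invoked 7, takes VC(e3)=(1, 0, 0) under max, adds 1 for P2 → (1, 0, 1)
e4, invoked 6, takes VC(e3)=(1, 0, 0) under max, adds 1 for P0 → (2, 0, 0)
e6, invoked 9, takes VC(e5)=(1, 0, 1) under max, adds 1 for P2 → (1, 0, 2)
e8, invoked 13, takes VC(e4)=(2, 0, 0) under max, adds 1 for P0 → (3, 0, 0)
e7, invoked 12, takes VC(e6)=(1, 0, 2) under max, adds 1 for P2 → (1, 0, 3)
e9, invoked 17, takes VC(e8)=(3, 0, 0) under max, adds 1 for P0 → (4, 0, 0)
target: VC(e5) = (1, 0, 1)

(1, 0, 1)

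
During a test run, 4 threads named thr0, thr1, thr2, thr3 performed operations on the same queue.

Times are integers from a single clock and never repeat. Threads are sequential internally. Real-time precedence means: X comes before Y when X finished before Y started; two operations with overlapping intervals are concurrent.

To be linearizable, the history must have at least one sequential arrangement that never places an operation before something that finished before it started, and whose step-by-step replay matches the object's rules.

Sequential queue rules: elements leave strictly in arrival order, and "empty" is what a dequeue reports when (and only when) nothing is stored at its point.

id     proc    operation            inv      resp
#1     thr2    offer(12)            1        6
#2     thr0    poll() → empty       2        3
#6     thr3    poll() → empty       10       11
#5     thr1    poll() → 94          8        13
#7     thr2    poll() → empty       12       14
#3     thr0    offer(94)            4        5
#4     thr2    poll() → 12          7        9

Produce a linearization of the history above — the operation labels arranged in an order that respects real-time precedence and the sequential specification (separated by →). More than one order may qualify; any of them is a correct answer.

after step 1 (#2 poll() → empty): queue <>
after step 2 (#1 offer(12)): queue <12>
after step 3 (#3 offer(94)): queue <12,94>
after step 4 (#4 poll() → 12): queue <94>
after step 5 (#5 poll() → 94): queue <>
after step 6 (#6 poll() → empty): queue <>
after step 7 (#7 poll() → empty): queue <>

#2 → #1 → #3 → #4 → #5 → #6 → #7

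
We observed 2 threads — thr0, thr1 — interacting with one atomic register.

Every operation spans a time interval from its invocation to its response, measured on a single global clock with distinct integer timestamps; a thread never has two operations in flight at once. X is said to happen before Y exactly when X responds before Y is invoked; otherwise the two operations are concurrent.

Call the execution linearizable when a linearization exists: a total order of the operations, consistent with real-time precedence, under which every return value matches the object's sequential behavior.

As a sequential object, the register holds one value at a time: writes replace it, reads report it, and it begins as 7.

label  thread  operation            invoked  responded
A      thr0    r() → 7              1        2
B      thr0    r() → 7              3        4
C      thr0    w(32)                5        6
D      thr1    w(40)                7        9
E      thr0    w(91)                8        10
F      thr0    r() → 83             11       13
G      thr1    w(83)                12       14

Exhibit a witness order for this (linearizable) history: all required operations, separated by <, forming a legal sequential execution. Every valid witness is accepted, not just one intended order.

A < B < C < D < E < G < F

1. A r() → 7, leaving value 7
2. B r() → 7, leaving value 7
3. C w(32), leaving value 32
4. D w(40), leaving value 40
5. E w(91), leaving value 91
6. G w(83), leaving value 83
7. F r() → 83, leaving value 83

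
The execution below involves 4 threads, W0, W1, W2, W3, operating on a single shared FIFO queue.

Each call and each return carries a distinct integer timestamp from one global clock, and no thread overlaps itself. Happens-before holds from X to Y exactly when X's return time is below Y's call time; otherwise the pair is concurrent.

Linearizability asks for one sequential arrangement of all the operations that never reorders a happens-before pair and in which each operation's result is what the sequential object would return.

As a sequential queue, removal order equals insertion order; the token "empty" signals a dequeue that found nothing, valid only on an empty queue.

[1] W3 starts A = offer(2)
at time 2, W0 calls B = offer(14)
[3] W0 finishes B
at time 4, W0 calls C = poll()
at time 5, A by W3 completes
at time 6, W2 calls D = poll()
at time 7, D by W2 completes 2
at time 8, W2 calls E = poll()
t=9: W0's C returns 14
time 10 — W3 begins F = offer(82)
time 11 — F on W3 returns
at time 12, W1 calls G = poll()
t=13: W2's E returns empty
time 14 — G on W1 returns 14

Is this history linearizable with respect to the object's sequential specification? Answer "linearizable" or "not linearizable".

prefix check: 1..13 passes, 1..14 fails once G's time-14 response joins
7 completed operations, 17 real-time-consistent orders — every FIFO queue replay fails
one such order, A, B, C, D, E, F, G, breaks at step 3 where C poll() → 14 is illegal
one such order, A, B, C, D, F, E, G, breaks at step 3 where C poll() → 14 is illegal

not linearizable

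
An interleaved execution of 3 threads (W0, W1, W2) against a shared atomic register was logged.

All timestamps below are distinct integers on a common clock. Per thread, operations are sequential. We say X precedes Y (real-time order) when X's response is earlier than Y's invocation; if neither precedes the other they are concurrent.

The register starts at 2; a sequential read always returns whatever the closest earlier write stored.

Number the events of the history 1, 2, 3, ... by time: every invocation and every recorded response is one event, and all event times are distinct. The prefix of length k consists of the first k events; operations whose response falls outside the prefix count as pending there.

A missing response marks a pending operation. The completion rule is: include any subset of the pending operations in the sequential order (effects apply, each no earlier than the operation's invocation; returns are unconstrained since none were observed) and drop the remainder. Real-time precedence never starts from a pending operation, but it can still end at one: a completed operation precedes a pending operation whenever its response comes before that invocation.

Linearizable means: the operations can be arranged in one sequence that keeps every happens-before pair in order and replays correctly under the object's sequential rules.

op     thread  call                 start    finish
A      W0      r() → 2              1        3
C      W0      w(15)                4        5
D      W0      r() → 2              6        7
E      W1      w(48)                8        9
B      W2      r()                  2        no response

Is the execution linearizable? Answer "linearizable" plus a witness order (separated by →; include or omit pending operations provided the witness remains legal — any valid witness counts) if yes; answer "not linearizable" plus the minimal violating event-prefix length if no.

already the first 7 events (up to D's response at time 7) admit no linearization; the first 6 still do
exhaustive check: the 3 completed atomic register ops admit one real-time order; illegal
every completion of the 1 pending operation (B) was checked; none linearizes
e.g. A, C, D (pending dropped): illegal at step 3, since D r() → 2 cannot apply there

not linearizable — minimal violating prefix: 7 events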